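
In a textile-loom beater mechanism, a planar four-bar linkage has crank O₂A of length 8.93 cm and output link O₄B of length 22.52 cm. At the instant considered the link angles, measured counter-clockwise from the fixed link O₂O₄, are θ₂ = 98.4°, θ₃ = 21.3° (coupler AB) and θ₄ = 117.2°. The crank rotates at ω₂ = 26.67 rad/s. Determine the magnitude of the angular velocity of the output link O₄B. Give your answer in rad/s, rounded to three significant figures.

ω₂ = 26.67 rad/s
Differentiating the loop-closure r₂e^{iθ₂}+r₃e^{iθ₃}=r₁+r₄e^{iθ₄} gives r₂ω₂e^{iθ₂}+r₃ω₃e^{iθ₃}=r₄ω₄e^{iθ₄}.
Eliminating the other unknown: ω₄ = r₂ω₂ sin(θ₂−θ₃) / [r₄ sin(θ₄−θ₃)].
Numerator sine = +0.97476; denominator sine = +0.99470.
Result = 0.0893·26.67·(+0.97476) / (0.2252·(+0.99470)) = +10.364 rad/s; magnitude 10.364 rad/s.

10.4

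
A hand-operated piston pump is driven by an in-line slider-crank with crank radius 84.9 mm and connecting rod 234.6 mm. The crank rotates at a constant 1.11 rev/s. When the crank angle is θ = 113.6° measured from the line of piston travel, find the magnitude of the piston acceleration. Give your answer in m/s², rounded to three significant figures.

2.70

ω = 2π·1.11 = 6.974 rad/s
x(θ) = r cosθ + √(L² − r² sin²θ); with ω constant, a = ω²·d²x/dθ².
d²x/dθ² = −r cosθ − r²(cos2θ)/√u − r⁴ sin²2θ/(4u^{3/2}),  u = L² − r² sin²θ = 0.0489844 m².
Substituting r = 0.0849 m, L = 0.2346 m, θ = 113.6°: d²x/dθ² = +0.055472 m.
a = ω²·d²x/dθ² = (6.974)²·(+0.055472) = +2.6983 m/s²;  |a| = 2.6983 m/s².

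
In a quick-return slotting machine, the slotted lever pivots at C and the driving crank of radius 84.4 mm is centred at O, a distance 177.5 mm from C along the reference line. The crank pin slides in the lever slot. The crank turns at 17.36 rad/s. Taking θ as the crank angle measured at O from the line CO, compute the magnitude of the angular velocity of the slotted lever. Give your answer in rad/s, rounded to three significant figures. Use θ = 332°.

ω = 17.36 rad/s
Crank pin A relative to C: A = (d + r cosθ, r sinθ); lever angle φ = atan2(r sinθ, d + r cosθ).
Differentiating tanφ: φ̇ = rω(d cosθ + r)/(d² + r² + 2dr cosθ).
d² + r² + 2dr cosθ = |CA|² = 0.0650845 m²;  d cosθ + r = +0.24112 m.
|ω_lever| = |0.0844·17.36·+0.24112| / 0.0650845 = 5.4282 rad/s.

5.43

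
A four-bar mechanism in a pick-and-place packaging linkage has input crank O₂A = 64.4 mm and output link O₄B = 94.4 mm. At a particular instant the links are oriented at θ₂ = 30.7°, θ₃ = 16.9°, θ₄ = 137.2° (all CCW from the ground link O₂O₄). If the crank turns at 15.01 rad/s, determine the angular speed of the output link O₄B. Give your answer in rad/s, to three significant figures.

2.83

ω₂ = 15.01 rad/s
Differentiating the loop-closure r₂e^{iθ₂}+r₃e^{iθ₃}=r₁+r₄e^{iθ₄} gives r₂ω₂e^{iθ₂}+r₃ω₃e^{iθ₃}=r₄ω₄e^{iθ₄}.
Eliminating the other unknown: ω₄ = r₂ω₂ sin(θ₂−θ₃) / [r₄ sin(θ₄−θ₃)].
Numerator sine = +0.23853; denominator sine = +0.86340.
Result = 0.0644·15.01·(+0.23853) / (0.0944·(+0.86340)) = +2.829 rad/s; magnitude 2.829 rad/s.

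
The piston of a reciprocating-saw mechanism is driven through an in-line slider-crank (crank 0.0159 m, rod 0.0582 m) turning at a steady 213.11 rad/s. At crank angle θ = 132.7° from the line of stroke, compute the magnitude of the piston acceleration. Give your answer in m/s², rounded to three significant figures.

502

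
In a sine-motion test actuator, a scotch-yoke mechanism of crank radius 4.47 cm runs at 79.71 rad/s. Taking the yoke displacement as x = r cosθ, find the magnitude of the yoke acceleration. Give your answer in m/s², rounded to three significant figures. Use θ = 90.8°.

ω = 79.71 rad/s
x = r cosθ ⇒ ẍ = −rω² cosθ (ω constant).
|a| = rω²|cosθ| = 0.0447·(79.71)²·|cos 90.8°| = 3.9654 m/s².

3.97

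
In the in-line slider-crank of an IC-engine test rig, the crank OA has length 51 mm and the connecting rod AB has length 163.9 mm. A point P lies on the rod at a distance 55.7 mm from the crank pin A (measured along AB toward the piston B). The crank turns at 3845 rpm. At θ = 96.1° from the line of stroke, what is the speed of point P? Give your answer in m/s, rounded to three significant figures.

ω = 402.6 rad/s.  Crank-pin speed |V_A| = rω = 20.535 m/s, perpendicular to OA.
Rod angle: sinφ = −(r/L) sinθ ⇒ φ = -18.023°; ω_rod = −rω cosθ/√(L²−r²sin²θ) = +14.001 rad/s.
V_P = V_A + ω_rod × AP, with AP = 0.0557 m along the rod.
Components: V_Px = −rω sinθ − a·ω_rod·sinφ = -20.177 m/s;  V_Py = rω cosθ + a·ω_rod·cosφ = -1.4406 m/s.
|V_P| = √(V_Px² + V_Py²) = 20.229 m/s.

20.2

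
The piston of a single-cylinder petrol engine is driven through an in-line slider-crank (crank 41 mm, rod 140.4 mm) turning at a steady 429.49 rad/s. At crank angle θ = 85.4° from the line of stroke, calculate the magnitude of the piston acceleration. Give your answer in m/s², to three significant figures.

1670

ω = 429.5 rad/s
x(θ) = r cosθ + √(L² − r² sin²θ); with ω constant, a = ω²·d²x/dθ².
d²x/dθ² = −r cosθ − r²(cos2θ)/√u − r⁴ sin²2θ/(4u^{3/2}),  u = L² − r² sin²θ = 0.018042 m².
Substituting r = 0.041 m, L = 0.1404 m, θ = 85.4°: d²x/dθ² = +0.0090583 m.
a = ω²·d²x/dθ² = (429.5)²·(+0.0090583) = +1670.9 m/s²;  |a| = 1670.9 m/s².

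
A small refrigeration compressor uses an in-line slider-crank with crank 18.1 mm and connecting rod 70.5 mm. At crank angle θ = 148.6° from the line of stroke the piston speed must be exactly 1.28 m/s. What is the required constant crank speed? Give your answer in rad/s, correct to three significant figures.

For an in-line slider-crank, |v_piston| = rω|sinθ|·[1 + r cosθ/√(L² − r² sin²θ)].
With r = 0.0181 m, L = 0.0705 m, θ = 148.6°: the bracketed kinematic factor |dx/dθ| = 0.007345 m.
ω = v/|dx/dθ| = 1.28/0.007345 = 174.27 rad/s.

174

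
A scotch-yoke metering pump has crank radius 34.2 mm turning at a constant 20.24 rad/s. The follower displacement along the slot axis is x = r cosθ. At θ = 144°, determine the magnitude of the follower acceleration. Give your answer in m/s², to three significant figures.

11.3

ω = 20.24 rad/s
x = r cosθ ⇒ ẍ = −rω² cosθ (ω constant).
|a| = rω²|cosθ| = 0.0342·(20.24)²·|cos 144°| = 11.335 m/s².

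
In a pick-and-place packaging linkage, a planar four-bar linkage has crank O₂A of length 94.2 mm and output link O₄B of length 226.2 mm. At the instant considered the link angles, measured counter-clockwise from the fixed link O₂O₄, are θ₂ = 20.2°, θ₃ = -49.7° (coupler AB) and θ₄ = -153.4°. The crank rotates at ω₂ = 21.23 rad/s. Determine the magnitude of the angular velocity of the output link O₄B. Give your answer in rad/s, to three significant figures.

8.55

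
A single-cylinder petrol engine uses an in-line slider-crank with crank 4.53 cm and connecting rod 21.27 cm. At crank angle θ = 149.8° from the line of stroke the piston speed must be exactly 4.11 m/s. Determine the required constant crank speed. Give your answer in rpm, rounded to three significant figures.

2110

For an in-line slider-crank, |v_piston| = rω|sinθ|·[1 + r cosθ/√(L² − r² sin²θ)].
With r = 0.0453 m, L = 0.2127 m, θ = 149.8°: the bracketed kinematic factor |dx/dθ| = 0.018568 m.
ω = v/|dx/dθ| = 4.11/0.018568 = 221.35 rad/s.
N = 60ω/(2π) = 2113.7 rpm.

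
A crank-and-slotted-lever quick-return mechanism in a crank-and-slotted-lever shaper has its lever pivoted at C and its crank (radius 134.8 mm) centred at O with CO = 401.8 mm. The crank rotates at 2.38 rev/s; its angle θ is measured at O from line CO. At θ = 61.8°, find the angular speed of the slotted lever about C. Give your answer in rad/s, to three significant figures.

2.84

ω = 14.95 rad/s (from 2.38 rev/s).
Crank pin A relative to C: A = (d + r cosθ, r sinθ); lever angle φ = atan2(r sinθ, d + r cosθ).
Differentiating tanφ: φ̇ = rω(d cosθ + r)/(d² + r² + 2dr cosθ).
d² + r² + 2dr cosθ = |CA|² = 0.230803 m²;  d cosθ + r = +0.32467 m.
|ω_lever| = |0.1348·14.95·+0.32467| / 0.230803 = 2.8356 rad/s.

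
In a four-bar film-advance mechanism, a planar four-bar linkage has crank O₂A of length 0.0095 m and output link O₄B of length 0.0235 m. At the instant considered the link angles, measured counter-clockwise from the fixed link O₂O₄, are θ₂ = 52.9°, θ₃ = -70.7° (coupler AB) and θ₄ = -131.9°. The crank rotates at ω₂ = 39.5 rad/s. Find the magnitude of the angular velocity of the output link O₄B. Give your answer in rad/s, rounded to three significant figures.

15.2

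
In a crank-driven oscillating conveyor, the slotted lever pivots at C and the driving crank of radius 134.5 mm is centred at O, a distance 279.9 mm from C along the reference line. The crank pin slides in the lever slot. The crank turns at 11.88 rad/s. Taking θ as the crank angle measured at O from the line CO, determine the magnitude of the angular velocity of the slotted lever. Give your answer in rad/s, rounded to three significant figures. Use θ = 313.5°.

3.53

ω = 11.88 rad/s
Crank pin A relative to C: A = (d + r cosθ, r sinθ); lever angle φ = atan2(r sinθ, d + r cosθ).
Differentiating tanφ: φ̇ = rω(d cosθ + r)/(d² + r² + 2dr cosθ).
d² + r² + 2dr cosθ = |CA|² = 0.148263 m²;  d cosθ + r = +0.32717 m.
|ω_lever| = |0.1345·11.88·+0.32717| / 0.148263 = 3.526 rad/s.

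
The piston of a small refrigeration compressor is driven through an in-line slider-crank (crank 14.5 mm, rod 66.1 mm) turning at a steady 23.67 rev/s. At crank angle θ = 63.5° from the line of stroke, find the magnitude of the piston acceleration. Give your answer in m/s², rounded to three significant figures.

100

ω = 2π·23.7 = 148.7 rad/s
x(θ) = r cosθ + √(L² − r² sin²θ); with ω constant, a = ω²·d²x/dθ².
d²x/dθ² = −r cosθ − r²(cos2θ)/√u − r⁴ sin²2θ/(4u^{3/2}),  u = L² − r² sin²θ = 0.00420082 m².
Substituting r = 0.0145 m, L = 0.0661 m, θ = 63.5°: d²x/dθ² = -0.0045435 m.
a = ω²·d²x/dθ² = (148.7)²·(-0.0045435) = -100.5 m/s²;  |a| = 100.5 m/s².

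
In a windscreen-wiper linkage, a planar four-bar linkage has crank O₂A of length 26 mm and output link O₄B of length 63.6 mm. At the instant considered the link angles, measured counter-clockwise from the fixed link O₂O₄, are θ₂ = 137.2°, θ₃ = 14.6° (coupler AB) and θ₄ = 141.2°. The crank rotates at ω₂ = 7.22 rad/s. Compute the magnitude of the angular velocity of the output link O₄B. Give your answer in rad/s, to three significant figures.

3.10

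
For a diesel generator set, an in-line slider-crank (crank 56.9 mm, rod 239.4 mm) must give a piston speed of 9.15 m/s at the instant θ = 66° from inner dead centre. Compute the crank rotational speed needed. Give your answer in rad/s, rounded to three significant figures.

For an in-line slider-crank, |v_piston| = rω|sinθ|·[1 + r cosθ/√(L² − r² sin²θ)].
With r = 0.0569 m, L = 0.2394 m, θ = 66°: the bracketed kinematic factor |dx/dθ| = 0.057129 m.
ω = v/|dx/dθ| = 9.15/0.057129 = 160.16 rad/s.

160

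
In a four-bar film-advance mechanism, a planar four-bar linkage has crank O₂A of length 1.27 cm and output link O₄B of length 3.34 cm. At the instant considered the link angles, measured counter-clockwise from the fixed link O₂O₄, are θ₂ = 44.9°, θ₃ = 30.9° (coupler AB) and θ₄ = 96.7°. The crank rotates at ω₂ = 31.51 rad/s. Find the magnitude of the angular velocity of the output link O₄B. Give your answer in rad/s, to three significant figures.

ω₂ = 31.51 rad/s
Differentiating the loop-closure r₂e^{iθ₂}+r₃e^{iθ₃}=r₁+r₄e^{iθ₄} gives r₂ω₂e^{iθ₂}+r₃ω₃e^{iθ₃}=r₄ω₄e^{iθ₄}.
Eliminating the other unknown: ω₄ = r₂ω₂ sin(θ₂−θ₃) / [r₄ sin(θ₄−θ₃)].
Numerator sine = +0.24192; denominator sine = +0.91212.
Result = 0.0127·31.51·(+0.24192) / (0.0334·(+0.91212)) = +3.1778 rad/s; magnitude 3.1778 rad/s.

3.18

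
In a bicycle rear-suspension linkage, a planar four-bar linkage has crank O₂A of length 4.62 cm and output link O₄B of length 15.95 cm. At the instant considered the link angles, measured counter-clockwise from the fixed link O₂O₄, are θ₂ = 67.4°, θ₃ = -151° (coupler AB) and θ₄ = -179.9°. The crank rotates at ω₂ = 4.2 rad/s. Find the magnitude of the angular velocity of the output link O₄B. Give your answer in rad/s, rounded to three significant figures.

1.56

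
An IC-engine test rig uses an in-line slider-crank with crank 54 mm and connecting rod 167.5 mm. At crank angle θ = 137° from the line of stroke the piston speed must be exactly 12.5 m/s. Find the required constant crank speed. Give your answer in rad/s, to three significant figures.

For an in-line slider-crank, |v_piston| = rω|sinθ|·[1 + r cosθ/√(L² − r² sin²θ)].
With r = 0.054 m, L = 0.1675 m, θ = 137°: the bracketed kinematic factor |dx/dθ| = 0.027927 m.
ω = v/|dx/dθ| = 12.5/0.027927 = 447.6 rad/s.

448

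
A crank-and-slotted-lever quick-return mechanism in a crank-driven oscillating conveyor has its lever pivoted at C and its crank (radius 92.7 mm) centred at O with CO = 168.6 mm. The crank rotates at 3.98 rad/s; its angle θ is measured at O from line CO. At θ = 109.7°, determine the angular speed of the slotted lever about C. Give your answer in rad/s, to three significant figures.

ω = 3.98 rad/s
Crank pin A relative to C: A = (d + r cosθ, r sinθ); lever angle φ = atan2(r sinθ, d + r cosθ).
Differentiating tanφ: φ̇ = rω(d cosθ + r)/(d² + r² + 2dr cosθ).
d² + r² + 2dr cosθ = |CA|² = 0.0264822 m²;  d cosθ + r = +0.035866 m.
|ω_lever| = |0.0927·3.98·+0.035866| / 0.0264822 = 0.49968 rad/s.

0.500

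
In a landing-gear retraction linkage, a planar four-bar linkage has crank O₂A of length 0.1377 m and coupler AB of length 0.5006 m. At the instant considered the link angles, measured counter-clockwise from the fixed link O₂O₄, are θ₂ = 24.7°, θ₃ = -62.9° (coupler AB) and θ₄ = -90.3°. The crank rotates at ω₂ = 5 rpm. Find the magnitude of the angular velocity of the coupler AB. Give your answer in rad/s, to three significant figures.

0.284

ω₂ = 0.5236 rad/s (from 5 rpm).
Differentiating the loop-closure r₂e^{iθ₂}+r₃e^{iθ₃}=r₁+r₄e^{iθ₄} gives r₂ω₂e^{iθ₂}+r₃ω₃e^{iθ₃}=r₄ω₄e^{iθ₄}.
Eliminating the other unknown: ω₃ = r₂ω₂ sin(θ₄−θ₂) / [r₃ sin(θ₃−θ₄)].
Numerator sine = -0.90631; denominator sine = +0.46020.
Result = 0.1377·0.5236·(-0.90631) / (0.5006·(+0.46020)) = -0.28364 rad/s; magnitude 0.28364 rad/s.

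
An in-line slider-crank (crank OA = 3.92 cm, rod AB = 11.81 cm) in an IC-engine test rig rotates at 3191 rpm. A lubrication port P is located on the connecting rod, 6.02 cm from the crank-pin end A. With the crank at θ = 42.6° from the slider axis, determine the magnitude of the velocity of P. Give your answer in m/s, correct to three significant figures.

11.1

ω = 334.2 rad/s.  Crank-pin speed |V_A| = rω = 13.099 m/s, perpendicular to OA.
Rod angle: sinφ = −(r/L) sinθ ⇒ φ = -12.983°; ω_rod = −rω cosθ/√(L²−r²sin²θ) = -83.786 rad/s.
V_P = V_A + ω_rod × AP, with AP = 0.0602 m along the rod.
Components: V_Px = −rω sinθ − a·ω_rod·sinφ = -9.9997 m/s;  V_Py = rω cosθ + a·ω_rod·cosφ = +4.7272 m/s.
|V_P| = √(V_Px² + V_Py²) = 11.061 m/s.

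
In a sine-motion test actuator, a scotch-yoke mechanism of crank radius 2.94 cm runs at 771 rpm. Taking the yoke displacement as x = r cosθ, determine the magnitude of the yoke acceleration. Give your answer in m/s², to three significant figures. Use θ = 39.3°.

ω = 80.74 rad/s (from 771 rpm).
x = r cosθ ⇒ ẍ = −rω² cosθ (ω constant).
|a| = rω²|cosθ| = 0.0294·(80.74)²·|cos 39.3°| = 148.31 m/s².

148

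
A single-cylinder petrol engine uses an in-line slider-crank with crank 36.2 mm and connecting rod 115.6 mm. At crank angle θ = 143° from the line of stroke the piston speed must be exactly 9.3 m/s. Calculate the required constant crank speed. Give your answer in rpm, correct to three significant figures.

5470

For an in-line slider-crank, |v_piston| = rω|sinθ|·[1 + r cosθ/√(L² − r² sin²θ)].
With r = 0.0362 m, L = 0.1156 m, θ = 143°: the bracketed kinematic factor |dx/dθ| = 0.016238 m.
ω = v/|dx/dθ| = 9.3/0.016238 = 572.74 rad/s.
N = 60ω/(2π) = 5469.2 rpm.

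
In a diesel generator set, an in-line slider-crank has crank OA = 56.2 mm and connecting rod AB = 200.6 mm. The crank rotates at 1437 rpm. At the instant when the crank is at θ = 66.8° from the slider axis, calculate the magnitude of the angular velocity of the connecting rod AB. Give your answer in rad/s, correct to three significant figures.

ω = 150.5 rad/s (converted from 1437 rpm).
The rod makes angle φ with the slider axis where L sinφ = r sinθ; differentiating, L cosφ·φ̇ = r ω cosθ.
L cosφ = √(L² − r² sin²θ) = 0.19384 m.
|ω_rod| = r ω |cosθ| / √(L² − r² sin²θ) = 0.0562·150.5·0.39394/0.19384 = 17.188 rad/s.

17.2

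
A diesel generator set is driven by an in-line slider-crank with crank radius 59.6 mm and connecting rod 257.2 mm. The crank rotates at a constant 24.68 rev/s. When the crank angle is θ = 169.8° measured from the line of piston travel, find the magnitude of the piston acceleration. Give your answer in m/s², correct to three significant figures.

1100

ω = 2π·24.7 = 155.1 rad/s
x(θ) = r cosθ + √(L² − r² sin²θ); with ω constant, a = ω²·d²x/dθ².
d²x/dθ² = −r cosθ − r²(cos2θ)/√u − r⁴ sin²2θ/(4u^{3/2}),  u = L² − r² sin²θ = 0.0660404 m².
Substituting r = 0.0596 m, L = 0.2572 m, θ = 169.8°: d²x/dθ² = +0.04568 m.
a = ω²·d²x/dθ² = (155.1)²·(+0.04568) = +1098.4 m/s²;  |a| = 1098.4 m/s².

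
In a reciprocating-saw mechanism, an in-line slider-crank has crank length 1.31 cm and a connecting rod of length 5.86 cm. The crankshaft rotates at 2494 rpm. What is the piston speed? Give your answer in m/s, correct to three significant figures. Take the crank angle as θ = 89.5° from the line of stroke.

ω = 2π·2494/60 = 261.2 rad/s
For an in-line slider-crank, x = r cosθ + √(L² − r² sin²θ), so v = −rω sinθ·[1 + r cosθ/√(L² − r² sin²θ)].
With r = 0.0131 m, L = 0.0586 m, θ = 89.5°: √(L² − r² sin²θ) = 0.057117 m.
v = −0.0131·261.2·0.99996·[1 + 0.0131·0.00873/0.057117] = -3.4281 m/s.
|v| = 3.4281 m/s.

3.43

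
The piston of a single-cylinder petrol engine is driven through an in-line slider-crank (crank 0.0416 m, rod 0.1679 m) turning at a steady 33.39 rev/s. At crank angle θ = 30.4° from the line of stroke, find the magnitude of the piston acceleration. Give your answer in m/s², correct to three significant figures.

1810

ω = 2π·33.4 = 209.8 rad/s
x(θ) = r cosθ + √(L² − r² sin²θ); with ω constant, a = ω²·d²x/dθ².
d²x/dθ² = −r cosθ − r²(cos2θ)/√u − r⁴ sin²2θ/(4u^{3/2}),  u = L² − r² sin²θ = 0.0277473 m².
Substituting r = 0.0416 m, L = 0.1679 m, θ = 30.4°: d²x/dθ² = -0.041072 m.
a = ω²·d²x/dθ² = (209.8)²·(-0.041072) = -1807.8 m/s²;  |a| = 1807.8 m/s².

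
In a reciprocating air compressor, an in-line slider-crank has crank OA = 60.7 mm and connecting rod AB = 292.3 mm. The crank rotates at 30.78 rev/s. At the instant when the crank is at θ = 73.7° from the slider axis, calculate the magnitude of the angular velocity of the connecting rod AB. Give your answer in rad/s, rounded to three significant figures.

11.5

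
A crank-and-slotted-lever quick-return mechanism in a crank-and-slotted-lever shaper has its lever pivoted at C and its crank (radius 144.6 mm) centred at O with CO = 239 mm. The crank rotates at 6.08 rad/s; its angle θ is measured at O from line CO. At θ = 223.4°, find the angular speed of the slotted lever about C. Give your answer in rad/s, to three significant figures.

ω = 6.08 rad/s
Crank pin A relative to C: A = (d + r cosθ, r sinθ); lever angle φ = atan2(r sinθ, d + r cosθ).
Differentiating tanφ: φ̇ = rω(d cosθ + r)/(d² + r² + 2dr cosθ).
d² + r² + 2dr cosθ = |CA|² = 0.0278102 m²;  d cosθ + r = -0.029051 m.
|ω_lever| = |0.1446·6.08·-0.029051| / 0.0278102 = 0.9184 rad/s.

0.918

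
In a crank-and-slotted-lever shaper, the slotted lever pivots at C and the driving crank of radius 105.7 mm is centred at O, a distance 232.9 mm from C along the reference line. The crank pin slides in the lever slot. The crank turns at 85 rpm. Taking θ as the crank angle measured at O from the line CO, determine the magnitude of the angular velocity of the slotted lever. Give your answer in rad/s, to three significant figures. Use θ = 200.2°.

ω = 8.901 rad/s (from 85 rpm).
Crank pin A relative to C: A = (d + r cosθ, r sinθ); lever angle φ = atan2(r sinθ, d + r cosθ).
Differentiating tanφ: φ̇ = rω(d cosθ + r)/(d² + r² + 2dr cosθ).
d² + r² + 2dr cosθ = |CA|² = 0.0192081 m²;  d cosθ + r = -0.11288 m.
|ω_lever| = |0.1057·8.901·-0.11288| / 0.0192081 = 5.5289 rad/s.

5.53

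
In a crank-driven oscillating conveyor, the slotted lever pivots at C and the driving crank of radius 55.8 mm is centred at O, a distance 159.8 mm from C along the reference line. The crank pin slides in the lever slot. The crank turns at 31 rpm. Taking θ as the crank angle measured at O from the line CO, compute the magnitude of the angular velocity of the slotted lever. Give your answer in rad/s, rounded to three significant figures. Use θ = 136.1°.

0.680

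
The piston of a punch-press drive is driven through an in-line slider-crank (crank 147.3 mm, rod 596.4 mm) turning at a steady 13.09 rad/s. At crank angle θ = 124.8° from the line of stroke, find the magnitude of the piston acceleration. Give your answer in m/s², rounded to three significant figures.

16.5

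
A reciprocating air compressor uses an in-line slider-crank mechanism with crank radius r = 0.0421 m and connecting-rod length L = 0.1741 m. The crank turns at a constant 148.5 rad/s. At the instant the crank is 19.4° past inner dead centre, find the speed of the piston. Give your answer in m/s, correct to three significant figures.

2.55

ω = 148.5 rad/s
For an in-line slider-crank, x = r cosθ + √(L² − r² sin²θ), so v = −rω sinθ·[1 + r cosθ/√(L² − r² sin²θ)].
With r = 0.0421 m, L = 0.1741 m, θ = 19.4°: √(L² − r² sin²θ) = 0.17354 m.
v = −0.0421·148.5·0.33216·[1 + 0.0421·0.94322/0.17354] = -2.5518 m/s.
|v| = 2.5518 m/s.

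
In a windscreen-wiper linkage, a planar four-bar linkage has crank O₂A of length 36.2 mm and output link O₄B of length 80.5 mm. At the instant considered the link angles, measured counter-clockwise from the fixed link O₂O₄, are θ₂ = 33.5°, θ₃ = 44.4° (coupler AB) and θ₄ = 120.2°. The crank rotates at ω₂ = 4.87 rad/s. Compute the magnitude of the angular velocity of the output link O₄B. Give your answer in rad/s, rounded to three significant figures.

ω₂ = 4.87 rad/s
Differentiating the loop-closure r₂e^{iθ₂}+r₃e^{iθ₃}=r₁+r₄e^{iθ₄} gives r₂ω₂e^{iθ₂}+r₃ω₃e^{iθ₃}=r₄ω₄e^{iθ₄}.
Eliminating the other unknown: ω₄ = r₂ω₂ sin(θ₂−θ₃) / [r₄ sin(θ₄−θ₃)].
Numerator sine = -0.18910; denominator sine = +0.96945.
Result = 0.0362·4.87·(-0.18910) / (0.0805·(+0.96945)) = -0.42717 rad/s; magnitude 0.42717 rad/s.

0.427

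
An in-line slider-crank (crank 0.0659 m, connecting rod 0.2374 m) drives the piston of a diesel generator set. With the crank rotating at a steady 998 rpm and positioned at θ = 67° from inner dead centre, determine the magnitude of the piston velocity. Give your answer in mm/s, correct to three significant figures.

7050

ω = 2π·998/60 = 104.5 rad/s
For an in-line slider-crank, x = r cosθ + √(L² − r² sin²θ), so v = −rω sinθ·[1 + r cosθ/√(L² − r² sin²θ)].
With r = 0.0659 m, L = 0.2374 m, θ = 67°: √(L² − r² sin²θ) = 0.22952 m.
v = −0.0659·104.5·0.92050·[1 + 0.0659·0.39073/0.22952] = -7.051 m/s.
|v| = 7.051 m/s = 7051 mm/s.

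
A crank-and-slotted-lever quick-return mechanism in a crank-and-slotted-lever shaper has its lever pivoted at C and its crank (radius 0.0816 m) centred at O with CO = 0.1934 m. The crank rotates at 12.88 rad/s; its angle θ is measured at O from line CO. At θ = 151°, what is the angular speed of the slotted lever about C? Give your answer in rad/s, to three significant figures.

5.59

ω = 12.88 rad/s
Crank pin A relative to C: A = (d + r cosθ, r sinθ); lever angle φ = atan2(r sinθ, d + r cosθ).
Differentiating tanφ: φ̇ = rω(d cosθ + r)/(d² + r² + 2dr cosθ).
d² + r² + 2dr cosθ = |CA|² = 0.0164566 m²;  d cosθ + r = -0.087551 m.
|ω_lever| = |0.0816·12.88·-0.087551| / 0.0164566 = 5.5915 rad/s.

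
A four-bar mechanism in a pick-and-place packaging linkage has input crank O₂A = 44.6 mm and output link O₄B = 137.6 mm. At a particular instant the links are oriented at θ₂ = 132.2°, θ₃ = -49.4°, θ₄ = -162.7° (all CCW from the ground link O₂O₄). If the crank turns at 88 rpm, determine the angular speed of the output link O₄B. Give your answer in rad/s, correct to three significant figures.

0.0908

ω₂ = 9.215 rad/s (from 88 rpm).
Differentiating the loop-closure r₂e^{iθ₂}+r₃e^{iθ₃}=r₁+r₄e^{iθ₄} gives r₂ω₂e^{iθ₂}+r₃ω₃e^{iθ₃}=r₄ω₄e^{iθ₄}.
Eliminating the other unknown: ω₄ = r₂ω₂ sin(θ₂−θ₃) / [r₄ sin(θ₄−θ₃)].
Numerator sine = -0.02792; denominator sine = -0.91845.
Result = 0.0446·9.215·(-0.02792) / (0.1376·(-0.91845)) = +0.090806 rad/s; magnitude 0.090806 rad/s.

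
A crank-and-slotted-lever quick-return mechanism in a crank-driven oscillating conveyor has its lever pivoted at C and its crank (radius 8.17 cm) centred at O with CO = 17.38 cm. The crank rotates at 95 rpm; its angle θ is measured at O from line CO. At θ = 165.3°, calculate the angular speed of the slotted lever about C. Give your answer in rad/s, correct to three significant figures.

ω = 9.948 rad/s (from 95 rpm).
Crank pin A relative to C: A = (d + r cosθ, r sinθ); lever angle φ = atan2(r sinθ, d + r cosθ).
Differentiating tanφ: φ̇ = rω(d cosθ + r)/(d² + r² + 2dr cosθ).
d² + r² + 2dr cosθ = |CA|² = 0.00941197 m²;  d cosθ + r = -0.086411 m.
|ω_lever| = |0.0817·9.948·-0.086411| / 0.00941197 = 7.4621 rad/s.

7.46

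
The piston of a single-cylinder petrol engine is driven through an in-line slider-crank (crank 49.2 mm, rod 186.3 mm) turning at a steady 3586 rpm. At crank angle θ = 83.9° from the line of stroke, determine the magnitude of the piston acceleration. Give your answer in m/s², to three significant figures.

1120

ω = 2π·3586/60 = 375.5 rad/s
x(θ) = r cosθ + √(L² − r² sin²θ); with ω constant, a = ω²·d²x/dθ².
d²x/dθ² = −r cosθ − r²(cos2θ)/√u − r⁴ sin²2θ/(4u^{3/2}),  u = L² − r² sin²θ = 0.0323144 m².
Substituting r = 0.0492 m, L = 0.1863 m, θ = 83.9°: d²x/dθ² = +0.0079222 m.
a = ω²·d²x/dθ² = (375.5)²·(+0.0079222) = +1117.2 m/s²;  |a| = 1117.2 m/s².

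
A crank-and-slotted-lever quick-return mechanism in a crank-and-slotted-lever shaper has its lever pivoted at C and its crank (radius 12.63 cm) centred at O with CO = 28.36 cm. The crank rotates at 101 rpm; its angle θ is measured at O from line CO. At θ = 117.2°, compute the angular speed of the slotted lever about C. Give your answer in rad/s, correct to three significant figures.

ω = 10.58 rad/s (from 101 rpm).
Crank pin A relative to C: A = (d + r cosθ, r sinθ); lever angle φ = atan2(r sinθ, d + r cosθ).
Differentiating tanφ: φ̇ = rω(d cosθ + r)/(d² + r² + 2dr cosθ).
d² + r² + 2dr cosθ = |CA|² = 0.0636354 m²;  d cosθ + r = -0.003333 m.
|ω_lever| = |0.1263·10.58·-0.003333| / 0.0636354 = 0.069966 rad/s.

0.0700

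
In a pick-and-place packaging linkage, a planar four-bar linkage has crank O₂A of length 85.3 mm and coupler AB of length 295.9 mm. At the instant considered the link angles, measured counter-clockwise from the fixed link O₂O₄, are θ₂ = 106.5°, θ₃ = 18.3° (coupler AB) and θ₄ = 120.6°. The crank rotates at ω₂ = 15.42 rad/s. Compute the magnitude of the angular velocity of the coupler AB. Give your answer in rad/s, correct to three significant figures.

ω₂ = 15.42 rad/s
Differentiating the loop-closure r₂e^{iθ₂}+r₃e^{iθ₃}=r₁+r₄e^{iθ₄} gives r₂ω₂e^{iθ₂}+r₃ω₃e^{iθ₃}=r₄ω₄e^{iθ₄}.
Eliminating the other unknown: ω₃ = r₂ω₂ sin(θ₄−θ₂) / [r₃ sin(θ₃−θ₄)].
Numerator sine = +0.24362; denominator sine = -0.97705.
Result = 0.0853·15.42·(+0.24362) / (0.2959·(-0.97705)) = -1.1084 rad/s; magnitude 1.1084 rad/s.

1.11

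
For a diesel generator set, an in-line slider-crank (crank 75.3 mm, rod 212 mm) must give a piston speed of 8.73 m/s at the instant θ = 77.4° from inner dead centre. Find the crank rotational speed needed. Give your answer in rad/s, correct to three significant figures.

For an in-line slider-crank, |v_piston| = rω|sinθ|·[1 + r cosθ/√(L² − r² sin²θ)].
With r = 0.0753 m, L = 0.212 m, θ = 77.4°: the bracketed kinematic factor |dx/dθ| = 0.079557 m.
ω = v/|dx/dθ| = 8.73/0.079557 = 109.73 rad/s.

110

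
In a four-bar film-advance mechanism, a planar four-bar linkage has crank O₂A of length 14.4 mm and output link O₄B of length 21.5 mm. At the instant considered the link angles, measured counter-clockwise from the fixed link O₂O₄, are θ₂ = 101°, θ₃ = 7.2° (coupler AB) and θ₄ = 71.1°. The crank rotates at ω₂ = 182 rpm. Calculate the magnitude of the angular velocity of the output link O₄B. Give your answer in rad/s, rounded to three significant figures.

ω₂ = 19.06 rad/s (from 182 rpm).
Differentiating the loop-closure r₂e^{iθ₂}+r₃e^{iθ₃}=r₁+r₄e^{iθ₄} gives r₂ω₂e^{iθ₂}+r₃ω₃e^{iθ₃}=r₄ω₄e^{iθ₄}.
Eliminating the other unknown: ω₄ = r₂ω₂ sin(θ₂−θ₃) / [r₄ sin(θ₄−θ₃)].
Numerator sine = +0.99780; denominator sine = +0.89803.
Result = 0.0144·19.06·(+0.99780) / (0.0215·(+0.89803)) = +14.183 rad/s; magnitude 14.183 rad/s.

14.2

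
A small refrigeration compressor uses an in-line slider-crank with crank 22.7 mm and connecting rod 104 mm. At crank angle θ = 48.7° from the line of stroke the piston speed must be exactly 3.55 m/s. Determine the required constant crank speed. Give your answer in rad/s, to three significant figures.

182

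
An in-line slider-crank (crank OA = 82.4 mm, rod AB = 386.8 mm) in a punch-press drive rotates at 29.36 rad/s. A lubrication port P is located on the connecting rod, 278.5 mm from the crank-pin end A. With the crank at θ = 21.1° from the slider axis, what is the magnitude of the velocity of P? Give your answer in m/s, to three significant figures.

ω = 29.36 rad/s.  Crank-pin speed |V_A| = rω = 2.4193 m/s, perpendicular to OA.
Rod angle: sinφ = −(r/L) sinθ ⇒ φ = -4.398°; ω_rod = −rω cosθ/√(L²−r²sin²θ) = -5.8524 rad/s.
V_P = V_A + ω_rod × AP, with AP = 0.2785 m along the rod.
Components: V_Px = −rω sinθ − a·ω_rod·sinφ = -0.99593 m/s;  V_Py = rω cosθ + a·ω_rod·cosφ = +0.63195 m/s.
|V_P| = √(V_Px² + V_Py²) = 1.1795 m/s.

1.18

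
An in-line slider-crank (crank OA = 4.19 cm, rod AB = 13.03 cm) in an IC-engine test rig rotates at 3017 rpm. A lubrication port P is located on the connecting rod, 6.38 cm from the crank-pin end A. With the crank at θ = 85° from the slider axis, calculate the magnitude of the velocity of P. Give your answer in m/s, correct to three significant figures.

ω = 315.9 rad/s.  Crank-pin speed |V_A| = rω = 13.238 m/s, perpendicular to OA.
Rod angle: sinφ = −(r/L) sinθ ⇒ φ = -18.684°; ω_rod = −rω cosθ/√(L²−r²sin²θ) = -9.3472 rad/s.
V_P = V_A + ω_rod × AP, with AP = 0.0638 m along the rod.
Components: V_Px = −rω sinθ − a·ω_rod·sinφ = -13.379 m/s;  V_Py = rω cosθ + a·ω_rod·cosφ = +0.58883 m/s.
|V_P| = √(V_Px² + V_Py²) = 13.391 m/s.

13.4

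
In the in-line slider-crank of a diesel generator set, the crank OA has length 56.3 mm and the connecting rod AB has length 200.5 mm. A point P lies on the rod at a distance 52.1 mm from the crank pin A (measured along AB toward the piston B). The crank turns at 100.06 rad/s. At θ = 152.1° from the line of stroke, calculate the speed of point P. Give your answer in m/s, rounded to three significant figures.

ω = 100.1 rad/s.  Crank-pin speed |V_A| = rω = 5.6334 m/s, perpendicular to OA.
Rod angle: sinφ = −(r/L) sinθ ⇒ φ = -7.550°; ω_rod = −rω cosθ/√(L²−r²sin²θ) = +25.048 rad/s.
V_P = V_A + ω_rod × AP, with AP = 0.0521 m along the rod.
Components: V_Px = −rω sinθ − a·ω_rod·sinφ = -2.4646 m/s;  V_Py = rω cosθ + a·ω_rod·cosφ = -3.6849 m/s.
|V_P| = √(V_Px² + V_Py²) = 4.4331 m/s.

4.43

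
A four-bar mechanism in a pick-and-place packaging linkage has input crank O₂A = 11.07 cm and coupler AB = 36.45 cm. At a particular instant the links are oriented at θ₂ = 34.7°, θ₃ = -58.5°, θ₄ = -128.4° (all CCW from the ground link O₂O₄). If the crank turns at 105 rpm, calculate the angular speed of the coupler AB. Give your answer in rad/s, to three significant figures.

ω₂ = 11 rad/s (from 105 rpm).
Differentiating the loop-closure r₂e^{iθ₂}+r₃e^{iθ₃}=r₁+r₄e^{iθ₄} gives r₂ω₂e^{iθ₂}+r₃ω₃e^{iθ₃}=r₄ω₄e^{iθ₄}.
Eliminating the other unknown: ω₃ = r₂ω₂ sin(θ₄−θ₂) / [r₃ sin(θ₃−θ₄)].
Numerator sine = -0.29070; denominator sine = +0.93909.
Result = 0.1107·11·(-0.29070) / (0.3645·(+0.93909)) = -1.0337 rad/s; magnitude 1.0337 rad/s.

1.03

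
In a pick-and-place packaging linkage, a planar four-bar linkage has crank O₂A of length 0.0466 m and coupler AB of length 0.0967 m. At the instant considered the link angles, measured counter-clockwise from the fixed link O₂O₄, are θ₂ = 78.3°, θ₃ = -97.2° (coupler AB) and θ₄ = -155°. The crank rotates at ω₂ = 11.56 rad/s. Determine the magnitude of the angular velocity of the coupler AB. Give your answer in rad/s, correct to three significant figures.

ω₂ = 11.56 rad/s
Differentiating the loop-closure r₂e^{iθ₂}+r₃e^{iθ₃}=r₁+r₄e^{iθ₄} gives r₂ω₂e^{iθ₂}+r₃ω₃e^{iθ₃}=r₄ω₄e^{iθ₄}.
Eliminating the other unknown: ω₃ = r₂ω₂ sin(θ₄−θ₂) / [r₃ sin(θ₃−θ₄)].
Numerator sine = +0.80178; denominator sine = +0.84619.
Result = 0.0466·11.56·(+0.80178) / (0.0967·(+0.84619)) = +5.2784 rad/s; magnitude 5.2784 rad/s.

5.28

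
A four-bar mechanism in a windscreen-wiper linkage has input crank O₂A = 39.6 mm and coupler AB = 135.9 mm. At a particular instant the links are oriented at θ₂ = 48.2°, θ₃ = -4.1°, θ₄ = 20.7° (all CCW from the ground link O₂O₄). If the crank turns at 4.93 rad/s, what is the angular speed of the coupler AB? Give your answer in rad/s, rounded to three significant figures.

ω₂ = 4.93 rad/s
Differentiating the loop-closure r₂e^{iθ₂}+r₃e^{iθ₃}=r₁+r₄e^{iθ₄} gives r₂ω₂e^{iθ₂}+r₃ω₃e^{iθ₃}=r₄ω₄e^{iθ₄}.
Eliminating the other unknown: ω₃ = r₂ω₂ sin(θ₄−θ₂) / [r₃ sin(θ₃−θ₄)].
Numerator sine = -0.46175; denominator sine = -0.41945.
Result = 0.0396·4.93·(-0.46175) / (0.1359·(-0.41945)) = +1.5814 rad/s; magnitude 1.5814 rad/s.

1.58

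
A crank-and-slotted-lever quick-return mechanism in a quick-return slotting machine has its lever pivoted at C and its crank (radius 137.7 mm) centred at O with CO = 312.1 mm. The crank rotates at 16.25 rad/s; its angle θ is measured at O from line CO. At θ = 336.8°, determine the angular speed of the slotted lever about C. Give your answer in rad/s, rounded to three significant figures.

4.86

ω = 16.25 rad/s
Crank pin A relative to C: A = (d + r cosθ, r sinθ); lever angle φ = atan2(r sinθ, d + r cosθ).
Differentiating tanφ: φ̇ = rω(d cosθ + r)/(d² + r² + 2dr cosθ).
d² + r² + 2dr cosθ = |CA|² = 0.19537 m²;  d cosθ + r = +0.42456 m.
|ω_lever| = |0.1377·16.25·+0.42456| / 0.19537 = 4.8626 rad/s.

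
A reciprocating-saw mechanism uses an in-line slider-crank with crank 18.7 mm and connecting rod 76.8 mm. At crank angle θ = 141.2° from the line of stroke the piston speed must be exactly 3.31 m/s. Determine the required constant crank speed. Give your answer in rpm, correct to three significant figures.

For an in-line slider-crank, |v_piston| = rω|sinθ|·[1 + r cosθ/√(L² − r² sin²θ)].
With r = 0.0187 m, L = 0.0768 m, θ = 141.2°: the bracketed kinematic factor |dx/dθ| = 0.0094676 m.
ω = v/|dx/dθ| = 3.31/0.0094676 = 349.61 rad/s.
N = 60ω/(2π) = 3338.6 rpm.

3340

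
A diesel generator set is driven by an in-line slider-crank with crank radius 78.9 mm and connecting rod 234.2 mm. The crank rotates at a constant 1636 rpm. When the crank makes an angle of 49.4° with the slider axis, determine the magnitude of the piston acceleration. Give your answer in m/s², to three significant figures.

ω = 2π·1636/60 = 171.3 rad/s
x(θ) = r cosθ + √(L² − r² sin²θ); with ω constant, a = ω²·d²x/dθ².
d²x/dθ² = −r cosθ − r²(cos2θ)/√u − r⁴ sin²2θ/(4u^{3/2}),  u = L² − r² sin²θ = 0.0512609 m².
Substituting r = 0.0789 m, L = 0.2342 m, θ = 49.4°: d²x/dθ² = -0.047955 m.
a = ω²·d²x/dθ² = (171.3)²·(-0.047955) = -1407.5 m/s²;  |a| = 1407.5 m/s².

1410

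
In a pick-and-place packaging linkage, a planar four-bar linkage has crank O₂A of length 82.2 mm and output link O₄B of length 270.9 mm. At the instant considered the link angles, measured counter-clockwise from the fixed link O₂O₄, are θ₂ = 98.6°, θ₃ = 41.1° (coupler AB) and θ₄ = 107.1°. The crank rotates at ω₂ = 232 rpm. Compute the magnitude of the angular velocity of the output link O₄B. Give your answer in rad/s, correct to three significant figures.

ω₂ = 24.29 rad/s (from 232 rpm).
Differentiating the loop-closure r₂e^{iθ₂}+r₃e^{iθ₃}=r₁+r₄e^{iθ₄} gives r₂ω₂e^{iθ₂}+r₃ω₃e^{iθ₃}=r₄ω₄e^{iθ₄}.
Eliminating the other unknown: ω₄ = r₂ω₂ sin(θ₂−θ₃) / [r₄ sin(θ₄−θ₃)].
Numerator sine = +0.84339; denominator sine = +0.91355.
Result = 0.0822·24.29·(+0.84339) / (0.2709·(+0.91355)) = +6.8058 rad/s; magnitude 6.8058 rad/s.

6.81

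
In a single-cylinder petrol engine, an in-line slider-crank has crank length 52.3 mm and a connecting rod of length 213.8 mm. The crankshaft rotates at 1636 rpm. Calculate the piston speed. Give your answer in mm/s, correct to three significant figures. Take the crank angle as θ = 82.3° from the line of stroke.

9180

ω = 2π·1636/60 = 171.3 rad/s
For an in-line slider-crank, x = r cosθ + √(L² − r² sin²θ), so v = −rω sinθ·[1 + r cosθ/√(L² − r² sin²θ)].
With r = 0.0523 m, L = 0.2138 m, θ = 82.3°: √(L² − r² sin²θ) = 0.20742 m.
v = −0.0523·171.3·0.99098·[1 + 0.0523·0.13399/0.20742] = -9.1793 m/s.
|v| = 9.1793 m/s = 9179.3 mm/s.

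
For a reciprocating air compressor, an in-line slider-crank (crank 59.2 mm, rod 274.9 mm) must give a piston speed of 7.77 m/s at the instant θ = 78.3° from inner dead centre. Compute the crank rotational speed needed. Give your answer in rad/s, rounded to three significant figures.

For an in-line slider-crank, |v_piston| = rω|sinθ|·[1 + r cosθ/√(L² − r² sin²θ)].
With r = 0.0592 m, L = 0.2749 m, θ = 78.3°: the bracketed kinematic factor |dx/dθ| = 0.06056 m.
ω = v/|dx/dθ| = 7.77/0.06056 = 128.3 rad/s.

128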